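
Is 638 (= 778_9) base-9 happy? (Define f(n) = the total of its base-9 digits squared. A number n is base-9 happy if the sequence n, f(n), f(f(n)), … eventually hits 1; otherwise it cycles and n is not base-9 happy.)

not base-9 happy

638 = (7,7,8)_9 → 7² + 7² + 8² = 162
162 = (2,0,0)_9 → 2² + 0² + 0² = 4
4 = (4)_9 → 4² = 16
16 = (1,7)_9 → 1² + 7² = 50
50 = (5,5)_9 → 5² + 5² = 50  — 50 already seen; the sequence cycles without reaching 1.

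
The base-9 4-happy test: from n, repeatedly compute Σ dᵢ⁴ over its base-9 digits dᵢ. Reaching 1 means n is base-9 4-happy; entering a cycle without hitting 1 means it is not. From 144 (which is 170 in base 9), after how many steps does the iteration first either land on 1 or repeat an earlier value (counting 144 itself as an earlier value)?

144 = (1,7,0)_9 → 2402
2402 = (3,2,5,8)_9 → 4818
4818 = (6,5,4,3)_9 → 2258
2258 = (3,0,7,8)_9 → 6578
6578 = (1,0,0,1,8)_9 → 4098
4098 = (5,5,5,3)_9 → 1956
1956 = (2,6,1,3)_9 → 1394
1394 = (1,8,1,8)_9 → 8194
8194 = (1,2,2,1,4)_9 → 290
290 = (3,5,2)_9 → 722
722 = (8,8,2)_9 → 8208
8208 = (1,2,2,3,0)_9 → 114
114 = (1,3,6)_9 → 1378
1378 = (1,8,0,1)_9 → 4098  — 4098 repeats.
That took 14 steps.

14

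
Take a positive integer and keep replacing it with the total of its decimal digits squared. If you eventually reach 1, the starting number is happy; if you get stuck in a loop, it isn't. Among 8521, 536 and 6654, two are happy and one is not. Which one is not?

6654

8521: 8521 → 94 → 97 → 130 → 10 → 1  — reaches 1 (happy)
536: 536 → 70 → 49 → 97 → 130 → 10 → 1  — reaches 1 (happy)
6654: 6654 → 113 → 11 → 2 → 4 → 16 → 37 → 58 → 89 → 145 → 42 → 20 → 4  — repeats 4 (not happy)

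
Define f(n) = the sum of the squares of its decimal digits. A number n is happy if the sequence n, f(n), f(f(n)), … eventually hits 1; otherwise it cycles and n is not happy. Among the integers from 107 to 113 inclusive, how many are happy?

107: 107 → 50 → 25 → 29 → 85 → 89 → 145 → 42 → 20 → 4 → 16 → 37 → 58 → 89  (repeats 89)
108: 108 → 65 → 61 → 37 → 58 → 89 → 145 → 42 → 20 → 4 → 16 → 37  (repeats 37)
109: 109 → 82 → 68 → 100 → 1  (reaches 1)
110: 110 → 2 → 4 → 16 → 37 → 58 → 89 → 145 → 42 → 20 → 4  (repeats 4)
111: 111 → 3 → 9 → 81 → 65 → 61 → 37 → 58 → 89 → 145 → 42 → 20 → 4 → 16 → 37  (repeats 37)
112: 112 → 6 → 36 → 45 → 41 → 17 → 50 → 25 → 29 → 85 → 89 → 145 → 42 → 20 → 4 → 16 → 37 → 58 → 89  (repeats 89)
113: 113 → 11 → 2 → 4 → 16 → 37 → 58 → 89 → 145 → 42 → 20 → 4  (repeats 4)
happy: 109

1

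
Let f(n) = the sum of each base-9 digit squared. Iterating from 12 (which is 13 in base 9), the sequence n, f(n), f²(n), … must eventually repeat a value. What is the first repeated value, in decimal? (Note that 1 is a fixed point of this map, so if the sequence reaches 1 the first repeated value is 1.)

12 = (1,3)_9 → 1² + 3² = 1 + 9 = 10
10 = (1,1)_9 → 1² + 1² = 1 + 1 = 2
2 = (2)_9 → 2² = 4
4 = (4)_9 → 4² = 16
16 = (1,7)_9 → 1² + 7² = 1 + 49 = 50
50 = (5,5)_9 → 5² + 5² = 25 + 25 = 50  — 50 already appeared earlier.

50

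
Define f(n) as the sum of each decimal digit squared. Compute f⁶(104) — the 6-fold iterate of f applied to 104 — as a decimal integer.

89

104 → 1² + 0² + 4² = 1 + 0 + 16 = 17
17 → 1² + 7² = 1 + 49 = 50
50 → 5² + 0² = 25 + 0 = 25
25 → 2² + 5² = 4 + 25 = 29
29 → 2² + 9² = 4 + 81 = 85
85 → 8² + 5² = 64 + 25 = 89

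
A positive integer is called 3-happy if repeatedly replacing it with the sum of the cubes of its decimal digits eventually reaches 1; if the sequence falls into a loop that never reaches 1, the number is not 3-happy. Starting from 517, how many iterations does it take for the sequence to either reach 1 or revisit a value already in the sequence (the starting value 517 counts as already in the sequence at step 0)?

517 → 5³ + 1³ + 7³ = 469
469 → 4³ + 6³ + 9³ = 1009
1009 → 1³ + 0³ + 0³ + 9³ = 730
730 → 7³ + 3³ + 0³ = 370
370 → 3³ + 7³ + 0³ = 370  — 370 repeats.
That took 5 steps.

5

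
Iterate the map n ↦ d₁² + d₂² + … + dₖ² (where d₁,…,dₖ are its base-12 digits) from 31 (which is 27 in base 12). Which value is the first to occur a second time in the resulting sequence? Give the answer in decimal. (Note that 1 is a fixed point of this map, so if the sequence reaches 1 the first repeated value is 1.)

31 = (2,7)_12 → 53
53 = (4,5)_12 → 41
41 = (3,5)_12 → 34
34 = (2,10)_12 → 104
104 = (8,8)_12 → 128
128 = (10,8)_12 → 164
164 = (1,1,8)_12 → 66
66 = (5,6)_12 → 61
61 = (5,1)_12 → 26
26 = (2,2)_12 → 8
8 = (8)_12 → 64
64 = (5,4)_12 → 41  — 41 already appeared earlier.

41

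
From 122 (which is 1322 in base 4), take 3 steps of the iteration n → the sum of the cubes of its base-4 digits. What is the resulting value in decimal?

122 = (1,3,2,2)_4 → 1³ + 3³ + 2³ + 2³ = 44
44 = (2,3,0)_4 → 2³ + 3³ + 0³ = 35
35 = (2,0,3)_4 → 2³ + 0³ + 3³ = 35

35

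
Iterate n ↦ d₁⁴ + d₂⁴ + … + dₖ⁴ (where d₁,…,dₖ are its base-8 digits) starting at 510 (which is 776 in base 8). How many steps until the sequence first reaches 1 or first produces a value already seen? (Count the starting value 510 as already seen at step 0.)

11

510 = (7,7,6)_8 → 6098
6098 = (1,3,7,2,2)_8 → 2515
2515 = (4,7,2,3)_8 → 2754
2754 = (5,3,0,2)_8 → 722
722 = (1,3,2,2)_8 → 114
114 = (1,6,2)_8 → 1313
1313 = (2,4,4,1)_8 → 529
529 = (1,0,2,1)_8 → 18
18 = (2,2)_8 → 32
32 = (4,0)_8 → 256
256 = (4,0,0)_8 → 256  — 256 repeats.
That took 11 steps.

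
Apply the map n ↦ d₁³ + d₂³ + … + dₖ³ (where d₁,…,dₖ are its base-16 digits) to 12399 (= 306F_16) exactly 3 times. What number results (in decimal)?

3240

12399 = (3,0,6,15)_16 → 3618
3618 = (14,2,2)_16 → 2760
2760 = (10,12,8)_16 → 3240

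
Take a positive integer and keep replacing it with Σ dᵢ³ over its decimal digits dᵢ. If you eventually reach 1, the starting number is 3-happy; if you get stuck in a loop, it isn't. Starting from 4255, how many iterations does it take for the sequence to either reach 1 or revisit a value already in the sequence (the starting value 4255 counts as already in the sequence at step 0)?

4255 → 4³ + 2³ + 5³ + 5³ = 64 + 8 + 125 + 125 = 322
322 → 3³ + 2³ + 2³ = 27 + 8 + 8 = 43
43 → 4³ + 3³ = 64 + 27 = 91
91 → 9³ + 1³ = 729 + 1 = 730
730 → 7³ + 3³ + 0³ = 343 + 27 + 0 = 370
370 → 3³ + 7³ + 0³ = 27 + 343 + 0 = 370  — 370 repeats.
That took 6 steps.

6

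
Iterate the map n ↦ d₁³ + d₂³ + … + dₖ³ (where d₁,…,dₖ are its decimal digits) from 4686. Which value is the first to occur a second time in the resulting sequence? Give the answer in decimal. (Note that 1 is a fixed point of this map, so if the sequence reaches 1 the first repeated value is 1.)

4686 → 4³ + 6³ + 8³ + 6³ = 64 + 216 + 512 + 216 = 1008
1008 → 1³ + 0³ + 0³ + 8³ = 1 + 0 + 0 + 512 = 513
513 → 5³ + 1³ + 3³ = 125 + 1 + 27 = 153
153 → 1³ + 5³ + 3³ = 1 + 125 + 27 = 153  — 153 already appeared earlier.

153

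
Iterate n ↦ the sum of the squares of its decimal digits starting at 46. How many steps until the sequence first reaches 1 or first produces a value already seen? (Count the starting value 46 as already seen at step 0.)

12

46 → 4² + 6² = 52
52 → 5² + 2² = 29
29 → 2² + 9² = 85
85 → 8² + 5² = 89
89 → 8² + 9² = 145
145 → 1² + 4² + 5² = 42
42 → 4² + 2² = 20
20 → 2² + 0² = 4
4 → 4² = 16
16 → 1² + 6² = 37
37 → 3² + 7² = 58
58 → 5² + 8² = 89  — 89 repeats.
That took 12 steps.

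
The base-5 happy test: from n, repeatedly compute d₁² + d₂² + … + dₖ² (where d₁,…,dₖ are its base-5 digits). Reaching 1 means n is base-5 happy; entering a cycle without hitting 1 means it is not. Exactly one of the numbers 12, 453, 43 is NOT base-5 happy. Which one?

12

12: 12 → 8 → 10 → 4 → 16 → 10  — repeats 10 (not base-5 happy)
453: 453 → 27 → 5 → 1  — reaches 1 (base-5 happy)
43: 43 → 19 → 25 → 1  — reaches 1 (base-5 happy)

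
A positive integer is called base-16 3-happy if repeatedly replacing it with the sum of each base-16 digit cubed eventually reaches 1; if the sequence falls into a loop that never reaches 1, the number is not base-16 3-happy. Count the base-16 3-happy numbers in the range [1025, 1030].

1025: 1025 → 65 → 65  — not base-16 3-happy
1026: 1026 → 72 → 576 → 72  — not base-16 3-happy
1027: 1027 → 91 → 1456 → 1456  — not base-16 3-happy
1028: 1028 → 128 → 512 → 8 → 512  — not base-16 3-happy
1029: 1029 → 189 → 3528 → 4437 → 252 → 5103 → 6147 → 540 → 1737 → 2673 → 1344 → 189  — not base-16 3-happy
1030: 1030 → 280 → 514 → 16 → 1  — base-16 3-happy
base-16 3-happy: 1030

1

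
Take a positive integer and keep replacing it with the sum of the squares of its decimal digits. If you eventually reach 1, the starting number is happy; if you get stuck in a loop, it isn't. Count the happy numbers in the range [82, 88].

2

82: 82 → 68 → 100 → 1  — happy
83: 83 → 73 → 58 → 89 → 145 → 42 → 20 → 4 → 16 → 37 → 58  — not happy
84: 84 → 80 → 64 → 52 → 29 → 85 → 89 → 145 → 42 → 20 → 4 → 16 → 37 → 58 → 89  — not happy
85: 85 → 89 → 145 → 42 → 20 → 4 → 16 → 37 → 58 → 89  — not happy
86: 86 → 100 → 1  — happy
87: 87 → 113 → 11 → 2 → 4 → 16 → 37 → 58 → 89 → 145 → 42 → 20 → 4  — not happy
88: 88 → 128 → 69 → 117 → 51 → 26 → 40 → 16 → 37 → 58 → 89 → 145 → 42 → 20 → 4 → 16  — not happy
happy: 82, 86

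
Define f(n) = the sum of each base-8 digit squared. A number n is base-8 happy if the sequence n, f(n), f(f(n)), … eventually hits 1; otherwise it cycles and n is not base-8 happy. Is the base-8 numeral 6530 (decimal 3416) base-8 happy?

3416 = (6,5,3,0)_8 → 6² + 5² + 3² + 0² = 36 + 25 + 9 + 0 = 70
70 = (1,0,6)_8 → 1² + 0² + 6² = 1 + 0 + 36 = 37
37 = (4,5)_8 → 4² + 5² = 16 + 25 = 41
41 = (5,1)_8 → 5² + 1² = 25 + 1 = 26
26 = (3,2)_8 → 3² + 2² = 9 + 4 = 13
13 = (1,5)_8 → 1² + 5² = 1 + 25 = 26  — 26 already seen; the sequence cycles without reaching 1.

not base-8 happy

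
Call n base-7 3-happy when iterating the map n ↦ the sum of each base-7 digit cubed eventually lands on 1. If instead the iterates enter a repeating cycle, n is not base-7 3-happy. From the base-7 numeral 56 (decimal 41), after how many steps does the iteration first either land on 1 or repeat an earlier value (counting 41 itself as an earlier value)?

10

41 = (5,6)_7 → 341
341 = (6,6,5)_7 → 557
557 = (1,4,2,4)_7 → 137
137 = (2,5,4)_7 → 197
197 = (4,0,1)_7 → 65
65 = (1,2,2)_7 → 17
17 = (2,3)_7 → 35
35 = (5,0)_7 → 125
125 = (2,3,6)_7 → 251
251 = (5,0,6)_7 → 341  — 341 repeats.
That took 10 steps.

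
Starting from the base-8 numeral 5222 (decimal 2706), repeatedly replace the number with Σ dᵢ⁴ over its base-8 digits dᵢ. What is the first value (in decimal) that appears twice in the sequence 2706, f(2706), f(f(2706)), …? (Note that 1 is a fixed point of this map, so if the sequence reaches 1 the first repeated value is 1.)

1

2706 = (5,2,2,2)_8 → 5⁴ + 2⁴ + 2⁴ + 2⁴ = 625 + 16 + 16 + 16 = 673
673 = (1,2,4,1)_8 → 1⁴ + 2⁴ + 4⁴ + 1⁴ = 1 + 16 + 256 + 1 = 274
274 = (4,2,2)_8 → 4⁴ + 2⁴ + 2⁴ = 256 + 16 + 16 = 288
288 = (4,4,0)_8 → 4⁴ + 4⁴ + 0⁴ = 256 + 256 + 0 = 512
512 = (1,0,0,0)_8 → 1⁴ + 0⁴ + 0⁴ + 0⁴ = 1 + 0 + 0 + 0 = 1  — reached the fixed point 1.
1 → 1, so 1 is the first repeated value.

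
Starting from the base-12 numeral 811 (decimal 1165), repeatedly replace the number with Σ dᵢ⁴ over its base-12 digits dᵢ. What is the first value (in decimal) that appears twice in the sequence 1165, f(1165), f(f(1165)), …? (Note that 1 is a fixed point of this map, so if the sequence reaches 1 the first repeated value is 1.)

6659

1165 = (8,1,1)_12 → 8⁴ + 1⁴ + 1⁴ = 4096 + 1 + 1 = 4098
4098 = (2,4,5,6)_12 → 2⁴ + 4⁴ + 5⁴ + 6⁴ = 16 + 256 + 625 + 1296 = 2193
2193 = (1,3,2,9)_12 → 1⁴ + 3⁴ + 2⁴ + 9⁴ = 1 + 81 + 16 + 6561 = 6659
6659 = (3,10,2,11)_12 → 3⁴ + 10⁴ + 2⁴ + 11⁴ = 81 + 10000 + 16 + 14641 = 24738
24738 = (1,2,3,9,6)_12 → 1⁴ + 2⁴ + 3⁴ + 9⁴ + 6⁴ = 1 + 16 + 81 + 6561 + 1296 = 7955
7955 = (4,7,2,11)_12 → 4⁴ + 7⁴ + 2⁴ + 11⁴ = 256 + 2401 + 16 + 14641 = 17314
17314 = (10,0,2,10)_12 → 10⁴ + 0⁴ + 2⁴ + 10⁴ = 10000 + 0 + 16 + 10000 = 20016
20016 = (11,7,0,0)_12 → 11⁴ + 7⁴ + 0⁴ + 0⁴ = 14641 + 2401 + 0 + 0 = 17042
17042 = (9,10,4,2)_12 → 9⁴ + 10⁴ + 4⁴ + 2⁴ = 6561 + 10000 + 256 + 16 = 16833
16833 = (9,8,10,9)_12 → 9⁴ + 8⁴ + 10⁴ + 9⁴ = 6561 + 4096 + 10000 + 6561 = 27218
27218 = (1,3,9,0,2)_12 → 1⁴ + 3⁴ + 9⁴ + 0⁴ + 2⁴ = 1 + 81 + 6561 + 0 + 16 = 6659  — 6659 already appeared earlier.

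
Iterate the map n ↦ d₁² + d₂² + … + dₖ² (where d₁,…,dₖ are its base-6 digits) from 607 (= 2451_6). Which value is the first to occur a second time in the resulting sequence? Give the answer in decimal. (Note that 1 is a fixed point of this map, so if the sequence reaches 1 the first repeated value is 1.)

17

607 = (2,4,5,1)_6 → 2² + 4² + 5² + 1² = 4 + 16 + 25 + 1 = 46
46 = (1,1,4)_6 → 1² + 1² + 4² = 1 + 1 + 16 = 18
18 = (3,0)_6 → 3² + 0² = 9 + 0 = 9
9 = (1,3)_6 → 1² + 3² = 1 + 9 = 10
10 = (1,4)_6 → 1² + 4² = 1 + 16 = 17
17 = (2,5)_6 → 2² + 5² = 4 + 25 = 29
29 = (4,5)_6 → 4² + 5² = 16 + 25 = 41
41 = (1,0,5)_6 → 1² + 0² + 5² = 1 + 0 + 25 = 26
26 = (4,2)_6 → 4² + 2² = 16 + 4 = 20
20 = (3,2)_6 → 3² + 2² = 9 + 4 = 13
13 = (2,1)_6 → 2² + 1² = 4 + 1 = 5
5 = (5)_6 → 5² = 25
25 = (4,1)_6 → 4² + 1² = 16 + 1 = 17  — 17 already appeared earlier.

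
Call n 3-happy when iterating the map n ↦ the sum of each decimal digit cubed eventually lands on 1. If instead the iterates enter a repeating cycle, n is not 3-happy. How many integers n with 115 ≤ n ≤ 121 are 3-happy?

1

115: 115 → 127 → 352 → 160 → 217 → 352  — not 3-happy
116: 116 → 218 → 521 → 134 → 92 → 737 → 713 → 371 → 371  — not 3-happy
117: 117 → 345 → 216 → 225 → 141 → 66 → 432 → 99 → 1458 → 702 → 351 → 153 → 153  — not 3-happy
118: 118 → 514 → 190 → 730 → 370 → 370  — not 3-happy
119: 119 → 731 → 371 → 371  — not 3-happy
120: 120 → 9 → 729 → 1080 → 513 → 153 → 153  — not 3-happy
121: 121 → 10 → 1  — 3-happy
3-happy: 121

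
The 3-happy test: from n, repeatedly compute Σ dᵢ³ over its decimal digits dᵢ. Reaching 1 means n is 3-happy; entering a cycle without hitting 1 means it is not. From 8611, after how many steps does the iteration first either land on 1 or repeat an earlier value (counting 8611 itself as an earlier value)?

3

8611 → 8³ + 6³ + 1³ + 1³ = 512 + 216 + 1 + 1 = 730
730 → 7³ + 3³ + 0³ = 343 + 27 + 0 = 370
370 → 3³ + 7³ + 0³ = 27 + 343 + 0 = 370  — 370 repeats.
That took 3 steps.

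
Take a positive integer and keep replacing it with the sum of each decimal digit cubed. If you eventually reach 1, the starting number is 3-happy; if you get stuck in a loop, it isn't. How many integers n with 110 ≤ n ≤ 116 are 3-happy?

110: 110 → 2 → 8 → 512 → 134 → 92 → 737 → 713 → 371 → 371  (repeats 371)
111: 111 → 3 → 27 → 351 → 153 → 153  (repeats 153)
112: 112 → 10 → 1  (reaches 1)
113: 113 → 29 → 737 → 713 → 371 → 371  (repeats 371)
114: 114 → 66 → 432 → 99 → 1458 → 702 → 351 → 153 → 153  (repeats 153)
115: 115 → 127 → 352 → 160 → 217 → 352  (repeats 352)
116: 116 → 218 → 521 → 134 → 92 → 737 → 713 → 371 → 371  (repeats 371)
3-happy: 112

1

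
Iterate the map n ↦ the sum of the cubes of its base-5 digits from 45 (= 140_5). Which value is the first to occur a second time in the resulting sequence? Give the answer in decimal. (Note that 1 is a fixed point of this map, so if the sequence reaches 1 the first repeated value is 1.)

45 = (1,4,0)_5 → 1³ + 4³ + 0³ = 65
65 = (2,3,0)_5 → 2³ + 3³ + 0³ = 35
35 = (1,2,0)_5 → 1³ + 2³ + 0³ = 9
9 = (1,4)_5 → 1³ + 4³ = 65  — 65 already appeared earlier.

65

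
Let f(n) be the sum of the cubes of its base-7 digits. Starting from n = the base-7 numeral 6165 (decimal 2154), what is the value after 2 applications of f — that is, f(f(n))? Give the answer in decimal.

198

2154 = (6,1,6,5)_7 → 6³ + 1³ + 6³ + 5³ = 216 + 1 + 216 + 125 = 558
558 = (1,4,2,5)_7 → 1³ + 4³ + 2³ + 5³ = 1 + 64 + 8 + 125 = 198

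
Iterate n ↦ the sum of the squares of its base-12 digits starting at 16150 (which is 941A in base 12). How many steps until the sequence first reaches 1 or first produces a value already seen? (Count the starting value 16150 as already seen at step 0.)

16150 = (9,4,1,10)_12 → 9² + 4² + 1² + 10² = 198
198 = (1,4,6)_12 → 1² + 4² + 6² = 53
53 = (4,5)_12 → 4² + 5² = 41
41 = (3,5)_12 → 3² + 5² = 34
34 = (2,10)_12 → 2² + 10² = 104
104 = (8,8)_12 → 8² + 8² = 128
128 = (10,8)_12 → 10² + 8² = 164
164 = (1,1,8)_12 → 1² + 1² + 8² = 66
66 = (5,6)_12 → 5² + 6² = 61
61 = (5,1)_12 → 5² + 1² = 26
26 = (2,2)_12 → 2² + 2² = 8
8 = (8)_12 → 8² = 64
64 = (5,4)_12 → 5² + 4² = 41  — 41 repeats.
That took 13 steps.

13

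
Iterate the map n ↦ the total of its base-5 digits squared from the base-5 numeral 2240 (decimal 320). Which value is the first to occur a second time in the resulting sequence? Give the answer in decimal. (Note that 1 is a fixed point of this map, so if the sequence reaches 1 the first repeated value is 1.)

4

320 = (2,2,4,0)_5 → 2² + 2² + 4² + 0² = 24
24 = (4,4)_5 → 4² + 4² = 32
32 = (1,1,2)_5 → 1² + 1² + 2² = 6
6 = (1,1)_5 → 1² + 1² = 2
2 = (2)_5 → 2² = 4
4 = (4)_5 → 4² = 16
16 = (3,1)_5 → 3² + 1² = 10
10 = (2,0)_5 → 2² + 0² = 4  — 4 already appeared earlier.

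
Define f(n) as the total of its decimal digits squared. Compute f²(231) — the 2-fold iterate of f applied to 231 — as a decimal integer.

231 → 2² + 3² + 1² = 14
14 → 1² + 4² = 17

17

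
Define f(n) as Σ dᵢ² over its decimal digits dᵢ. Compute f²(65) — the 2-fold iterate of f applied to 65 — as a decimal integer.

65 → 61
61 → 37

37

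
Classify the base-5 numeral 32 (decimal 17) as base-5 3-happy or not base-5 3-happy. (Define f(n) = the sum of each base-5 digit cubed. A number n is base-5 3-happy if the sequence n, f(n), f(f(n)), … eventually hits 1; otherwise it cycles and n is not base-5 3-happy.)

not base-5 3-happy

17 = (3,2)_5 → 35
35 = (1,2,0)_5 → 9
9 = (1,4)_5 → 65
65 = (2,3,0)_5 → 35  — 35 already seen; the sequence cycles without reaching 1.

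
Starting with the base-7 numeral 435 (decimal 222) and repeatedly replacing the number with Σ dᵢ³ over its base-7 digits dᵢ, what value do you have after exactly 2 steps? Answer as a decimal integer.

288

222 = (4,3,5)_7 → 4³ + 3³ + 5³ = 64 + 27 + 125 = 216
216 = (4,2,6)_7 → 4³ + 2³ + 6³ = 64 + 8 + 216 = 288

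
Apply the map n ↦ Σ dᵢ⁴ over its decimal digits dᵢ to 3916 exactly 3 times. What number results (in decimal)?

2178

3916 → 3⁴ + 9⁴ + 1⁴ + 6⁴ = 7939
7939 → 7⁴ + 9⁴ + 3⁴ + 9⁴ = 15604
15604 → 1⁴ + 5⁴ + 6⁴ + 0⁴ + 4⁴ = 2178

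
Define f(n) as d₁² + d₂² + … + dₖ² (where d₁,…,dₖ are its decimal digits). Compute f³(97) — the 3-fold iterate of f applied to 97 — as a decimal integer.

97 → 9² + 7² = 81 + 49 = 130
130 → 1² + 3² + 0² = 1 + 9 + 0 = 10
10 → 1² + 0² = 1 + 0 = 1

1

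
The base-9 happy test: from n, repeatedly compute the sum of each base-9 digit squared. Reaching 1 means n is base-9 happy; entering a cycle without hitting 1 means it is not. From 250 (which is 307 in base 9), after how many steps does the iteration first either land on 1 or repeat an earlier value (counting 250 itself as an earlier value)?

250 = (3,0,7)_9 → 3² + 0² + 7² = 58
58 = (6,4)_9 → 6² + 4² = 52
52 = (5,7)_9 → 5² + 7² = 74
74 = (8,2)_9 → 8² + 2² = 68
68 = (7,5)_9 → 7² + 5² = 74  — 74 repeats.
That took 5 steps.

5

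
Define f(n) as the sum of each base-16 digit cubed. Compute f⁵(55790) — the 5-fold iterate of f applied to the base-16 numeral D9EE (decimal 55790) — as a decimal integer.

3197

55790 = (13,9,14,14)_16 → 13³ + 9³ + 14³ + 14³ = 8414
8414 = (2,0,13,14)_16 → 2³ + 0³ + 13³ + 14³ = 4949
4949 = (1,3,5,5)_16 → 1³ + 3³ + 5³ + 5³ = 278
278 = (1,1,6)_16 → 1³ + 1³ + 6³ = 218
218 = (13,10)_16 → 13³ + 10³ = 3197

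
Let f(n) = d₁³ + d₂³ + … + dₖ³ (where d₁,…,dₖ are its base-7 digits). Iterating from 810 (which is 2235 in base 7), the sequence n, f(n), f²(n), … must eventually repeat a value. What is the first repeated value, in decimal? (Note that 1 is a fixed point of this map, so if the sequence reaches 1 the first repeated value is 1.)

126

810 = (2,2,3,5)_7 → 2³ + 2³ + 3³ + 5³ = 168
168 = (3,3,0)_7 → 3³ + 3³ + 0³ = 54
54 = (1,0,5)_7 → 1³ + 0³ + 5³ = 126
126 = (2,4,0)_7 → 2³ + 4³ + 0³ = 72
72 = (1,3,2)_7 → 1³ + 3³ + 2³ = 36
36 = (5,1)_7 → 5³ + 1³ = 126  — 126 already appeared earlier.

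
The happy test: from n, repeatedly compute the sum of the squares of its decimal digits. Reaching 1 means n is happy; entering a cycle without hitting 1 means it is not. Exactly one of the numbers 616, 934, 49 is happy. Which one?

49

616: 616 → 73 → 58 → 89 → 145 → 42 → 20 → 4 → 16 → 37 → 58  — repeats 58 (not happy)
934: 934 → 106 → 37 → 58 → 89 → 145 → 42 → 20 → 4 → 16 → 37  — repeats 37 (not happy)
49: 49 → 97 → 130 → 10 → 1  — reaches 1 (happy)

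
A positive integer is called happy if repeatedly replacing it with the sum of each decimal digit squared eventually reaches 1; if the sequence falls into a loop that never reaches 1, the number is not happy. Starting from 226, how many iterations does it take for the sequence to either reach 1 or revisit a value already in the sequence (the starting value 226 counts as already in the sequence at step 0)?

5

226 → 44
44 → 32
32 → 13
13 → 10
10 → 1  — reached 1.
That took 5 steps.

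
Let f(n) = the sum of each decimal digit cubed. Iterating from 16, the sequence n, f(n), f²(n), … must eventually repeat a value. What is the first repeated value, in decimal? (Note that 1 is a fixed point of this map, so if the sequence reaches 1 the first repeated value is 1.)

217

16 → 1³ + 6³ = 1 + 216 = 217
217 → 2³ + 1³ + 7³ = 8 + 1 + 343 = 352
352 → 3³ + 5³ + 2³ = 27 + 125 + 8 = 160
160 → 1³ + 6³ + 0³ = 1 + 216 + 0 = 217  — 217 already appeared earlier.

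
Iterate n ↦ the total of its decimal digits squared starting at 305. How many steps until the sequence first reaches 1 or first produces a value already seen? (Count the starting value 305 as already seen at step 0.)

13

305 → 3² + 0² + 5² = 34
34 → 3² + 4² = 25
25 → 2² + 5² = 29
29 → 2² + 9² = 85
85 → 8² + 5² = 89
89 → 8² + 9² = 145
145 → 1² + 4² + 5² = 42
42 → 4² + 2² = 20
20 → 2² + 0² = 4
4 → 4² = 16
16 → 1² + 6² = 37
37 → 3² + 7² = 58
58 → 5² + 8² = 89  — 89 repeats.
That took 13 steps.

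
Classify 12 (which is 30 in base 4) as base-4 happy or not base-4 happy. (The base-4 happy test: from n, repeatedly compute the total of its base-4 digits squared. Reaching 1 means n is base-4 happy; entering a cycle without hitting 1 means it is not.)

base-4 happy

12 = (3,0)_4 → 3² + 0² = 9
9 = (2,1)_4 → 2² + 1² = 5
5 = (1,1)_4 → 1² + 1² = 2
2 = (2)_4 → 2² = 4
4 = (1,0)_4 → 1² + 0² = 1  — reached 1.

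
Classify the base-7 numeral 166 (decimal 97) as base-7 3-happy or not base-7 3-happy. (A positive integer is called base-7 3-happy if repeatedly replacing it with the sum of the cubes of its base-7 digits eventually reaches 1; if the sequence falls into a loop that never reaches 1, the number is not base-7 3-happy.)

97 = (1,6,6)_7 → 433
433 = (1,1,5,6)_7 → 343
343 = (1,0,0,0)_7 → 1  — reached 1.

base-7 3-happy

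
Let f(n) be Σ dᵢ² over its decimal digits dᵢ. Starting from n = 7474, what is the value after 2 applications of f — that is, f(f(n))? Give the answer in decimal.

7474 → 7² + 4² + 7² + 4² = 130
130 → 1² + 3² + 0² = 10

10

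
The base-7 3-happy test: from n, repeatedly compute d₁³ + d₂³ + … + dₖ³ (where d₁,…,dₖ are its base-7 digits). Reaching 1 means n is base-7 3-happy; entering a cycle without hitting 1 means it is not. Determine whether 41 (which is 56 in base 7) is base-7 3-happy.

41 = (5,6)_7 → 341
341 = (6,6,5)_7 → 557
557 = (1,4,2,4)_7 → 137
137 = (2,5,4)_7 → 197
197 = (4,0,1)_7 → 65
65 = (1,2,2)_7 → 17
17 = (2,3)_7 → 35
35 = (5,0)_7 → 125
125 = (2,3,6)_7 → 251
251 = (5,0,6)_7 → 341  — 341 already seen; the sequence cycles without reaching 1.

not base-7 3-happy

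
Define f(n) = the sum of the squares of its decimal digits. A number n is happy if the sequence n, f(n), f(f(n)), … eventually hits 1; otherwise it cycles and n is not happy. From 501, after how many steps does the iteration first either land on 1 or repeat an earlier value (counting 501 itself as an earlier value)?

11

501 → 26
26 → 40
40 → 16
16 → 37
37 → 58
58 → 89
89 → 145
145 → 42
42 → 20
20 → 4
4 → 16  — 16 repeats.
That took 11 steps.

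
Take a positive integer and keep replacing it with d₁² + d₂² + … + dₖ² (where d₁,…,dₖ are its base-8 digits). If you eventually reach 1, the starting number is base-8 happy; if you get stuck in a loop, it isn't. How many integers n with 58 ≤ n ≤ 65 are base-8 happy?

58: 58 → 53 → 61 → 74 → 6 → 36 → 32 → 16 → 4 → 16  — not base-8 happy
59: 59 → 58 → 53 → 61 → 74 → 6 → 36 → 32 → 16 → 4 → 16  — not base-8 happy
60: 60 → 65 → 2 → 4 → 16 → 4  — not base-8 happy
61: 61 → 74 → 6 → 36 → 32 → 16 → 4 → 16  — not base-8 happy
62: 62 → 85 → 30 → 45 → 50 → 40 → 25 → 10 → 5 → 25  — not base-8 happy
63: 63 → 98 → 21 → 29 → 34 → 20 → 20  — not base-8 happy
64: 64 → 1  — base-8 happy
65: 65 → 2 → 4 → 16 → 4  — not base-8 happy
base-8 happy: 64

1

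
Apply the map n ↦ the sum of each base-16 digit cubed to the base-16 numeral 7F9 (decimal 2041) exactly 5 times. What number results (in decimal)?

2041 = (7,15,9)_16 → 7³ + 15³ + 9³ = 4447
4447 = (1,1,5,15)_16 → 1³ + 1³ + 5³ + 15³ = 3502
3502 = (13,10,14)_16 → 13³ + 10³ + 14³ = 5941
5941 = (1,7,3,5)_16 → 1³ + 7³ + 3³ + 5³ = 496
496 = (1,15,0)_16 → 1³ + 15³ + 0³ = 3376

3376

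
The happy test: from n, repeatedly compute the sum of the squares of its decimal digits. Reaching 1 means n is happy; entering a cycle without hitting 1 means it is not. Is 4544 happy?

4544 → 4² + 5² + 4² + 4² = 73
73 → 7² + 3² = 58
58 → 5² + 8² = 89
89 → 8² + 9² = 145
145 → 1² + 4² + 5² = 42
42 → 4² + 2² = 20
20 → 2² + 0² = 4
4 → 4² = 16
16 → 1² + 6² = 37
37 → 3² + 7² = 58  — 58 already seen; the sequence cycles without reaching 1.

not happy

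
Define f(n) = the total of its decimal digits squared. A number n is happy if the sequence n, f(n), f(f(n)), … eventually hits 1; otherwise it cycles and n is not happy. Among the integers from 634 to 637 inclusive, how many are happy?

634: 634 → 61 → 37 → 58 → 89 → 145 → 42 → 20 → 4 → 16 → 37  — not happy
635: 635 → 70 → 49 → 97 → 130 → 10 → 1  — happy
636: 636 → 81 → 65 → 61 → 37 → 58 → 89 → 145 → 42 → 20 → 4 → 16 → 37  — not happy
637: 637 → 94 → 97 → 130 → 10 → 1  — happy
happy: 635, 637

2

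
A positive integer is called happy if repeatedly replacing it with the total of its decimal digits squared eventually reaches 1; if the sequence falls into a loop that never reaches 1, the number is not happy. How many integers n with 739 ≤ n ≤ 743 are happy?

739: 739 → 139 → 91 → 82 → 68 → 100 → 1  (reaches 1)
740: 740 → 65 → 61 → 37 → 58 → 89 → 145 → 42 → 20 → 4 → 16 → 37  (repeats 37)
741: 741 → 66 → 72 → 53 → 34 → 25 → 29 → 85 → 89 → 145 → 42 → 20 → 4 → 16 → 37 → 58 → 89  (repeats 89)
742: 742 → 69 → 117 → 51 → 26 → 40 → 16 → 37 → 58 → 89 → 145 → 42 → 20 → 4 → 16  (repeats 16)
743: 743 → 74 → 65 → 61 → 37 → 58 → 89 → 145 → 42 → 20 → 4 → 16 → 37  (repeats 37)
happy: 739

1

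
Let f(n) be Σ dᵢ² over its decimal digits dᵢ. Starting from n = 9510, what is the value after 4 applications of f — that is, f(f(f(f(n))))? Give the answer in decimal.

29

9510 → 9² + 5² + 1² + 0² = 107
107 → 1² + 0² + 7² = 50
50 → 5² + 0² = 25
25 → 2² + 5² = 29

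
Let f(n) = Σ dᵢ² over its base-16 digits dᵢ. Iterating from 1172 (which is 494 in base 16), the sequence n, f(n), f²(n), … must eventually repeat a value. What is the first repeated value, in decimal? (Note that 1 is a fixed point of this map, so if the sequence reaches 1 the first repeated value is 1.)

1172 = (4,9,4)_16 → 4² + 9² + 4² = 16 + 81 + 16 = 113
113 = (7,1)_16 → 7² + 1² = 49 + 1 = 50
50 = (3,2)_16 → 3² + 2² = 9 + 4 = 13
13 = (13)_16 → 13² = 169
169 = (10,9)_16 → 10² + 9² = 100 + 81 = 181
181 = (11,5)_16 → 11² + 5² = 121 + 25 = 146
146 = (9,2)_16 → 9² + 2² = 81 + 4 = 85
85 = (5,5)_16 → 5² + 5² = 25 + 25 = 50  — 50 already appeared earlier.

50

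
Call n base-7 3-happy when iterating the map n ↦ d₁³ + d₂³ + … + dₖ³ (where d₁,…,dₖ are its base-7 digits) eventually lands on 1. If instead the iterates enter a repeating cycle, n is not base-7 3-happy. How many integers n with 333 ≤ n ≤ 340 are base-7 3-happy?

333: 333 → 405 → 219 → 99 → 9 → 9  — not base-7 3-happy
334: 334 → 466 → 100 → 16 → 16  — not base-7 3-happy
335: 335 → 557 → 137 → 197 → 65 → 17 → 35 → 125 → 251 → 341 → 557  — not base-7 3-happy
336: 336 → 432 → 252 → 126 → 72 → 36 → 126  — not base-7 3-happy
337: 337 → 433 → 343 → 1  — base-7 3-happy
338: 338 → 440 → 434 → 218 → 92 → 218  — not base-7 3-happy
339: 339 → 459 → 81 → 129 → 99 → 9 → 9  — not base-7 3-happy
340: 340 → 496 → 244 → 496  — not base-7 3-happy
base-7 3-happy: 337

1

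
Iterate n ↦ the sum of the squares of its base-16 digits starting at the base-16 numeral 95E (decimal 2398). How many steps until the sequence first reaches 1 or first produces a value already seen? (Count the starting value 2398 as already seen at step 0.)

2398 = (9,5,14)_16 → 9² + 5² + 14² = 81 + 25 + 196 = 302
302 = (1,2,14)_16 → 1² + 2² + 14² = 1 + 4 + 196 = 201
201 = (12,9)_16 → 12² + 9² = 144 + 81 = 225
225 = (14,1)_16 → 14² + 1² = 196 + 1 = 197
197 = (12,5)_16 → 12² + 5² = 144 + 25 = 169
169 = (10,9)_16 → 10² + 9² = 100 + 81 = 181
181 = (11,5)_16 → 11² + 5² = 121 + 25 = 146
146 = (9,2)_16 → 9² + 2² = 81 + 4 = 85
85 = (5,5)_16 → 5² + 5² = 25 + 25 = 50
50 = (3,2)_16 → 3² + 2² = 9 + 4 = 13
13 = (13)_16 → 13² = 169  — 169 repeats.
That took 11 steps.

11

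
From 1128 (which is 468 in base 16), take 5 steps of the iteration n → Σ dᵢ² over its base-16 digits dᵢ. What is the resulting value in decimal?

4

1128 = (4,6,8)_16 → 4² + 6² + 8² = 16 + 36 + 64 = 116
116 = (7,4)_16 → 7² + 4² = 49 + 16 = 65
65 = (4,1)_16 → 4² + 1² = 16 + 1 = 17
17 = (1,1)_16 → 1² + 1² = 1 + 1 = 2
2 = (2)_16 → 2² = 4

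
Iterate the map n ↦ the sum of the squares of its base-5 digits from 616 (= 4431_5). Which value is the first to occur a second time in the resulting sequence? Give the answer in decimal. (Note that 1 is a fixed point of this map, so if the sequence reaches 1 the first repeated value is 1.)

616 = (4,4,3,1)_5 → 4² + 4² + 3² + 1² = 42
42 = (1,3,2)_5 → 1² + 3² + 2² = 14
14 = (2,4)_5 → 2² + 4² = 20
20 = (4,0)_5 → 4² + 0² = 16
16 = (3,1)_5 → 3² + 1² = 10
10 = (2,0)_5 → 2² + 0² = 4
4 = (4)_5 → 4² = 16  — 16 already appeared earlier.

16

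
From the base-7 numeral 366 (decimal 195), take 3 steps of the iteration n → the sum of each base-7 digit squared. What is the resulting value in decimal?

41

195 = (3,6,6)_7 → 3² + 6² + 6² = 9 + 36 + 36 = 81
81 = (1,4,4)_7 → 1² + 4² + 4² = 1 + 16 + 16 = 33
33 = (4,5)_7 → 4² + 5² = 16 + 25 = 41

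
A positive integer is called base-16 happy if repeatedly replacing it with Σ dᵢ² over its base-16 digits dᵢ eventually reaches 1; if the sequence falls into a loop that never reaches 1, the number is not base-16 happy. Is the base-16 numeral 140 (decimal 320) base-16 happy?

base-16 happy

320 = (1,4,0)_16 → 1² + 4² + 0² = 1 + 16 + 0 = 17
17 = (1,1)_16 → 1² + 1² = 1 + 1 = 2
2 = (2)_16 → 2² = 4
4 = (4)_16 → 4² = 16
16 = (1,0)_16 → 1² + 0² = 1 + 0 = 1  — reached 1.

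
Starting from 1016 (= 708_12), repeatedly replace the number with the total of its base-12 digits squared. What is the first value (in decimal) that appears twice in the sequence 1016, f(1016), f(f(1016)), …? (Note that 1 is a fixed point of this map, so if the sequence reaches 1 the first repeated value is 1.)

1016 = (7,0,8)_12 → 7² + 0² + 8² = 113
113 = (9,5)_12 → 9² + 5² = 106
106 = (8,10)_12 → 8² + 10² = 164
164 = (1,1,8)_12 → 1² + 1² + 8² = 66
66 = (5,6)_12 → 5² + 6² = 61
61 = (5,1)_12 → 5² + 1² = 26
26 = (2,2)_12 → 2² + 2² = 8
8 = (8)_12 → 8² = 64
64 = (5,4)_12 → 5² + 4² = 41
41 = (3,5)_12 → 3² + 5² = 34
34 = (2,10)_12 → 2² + 10² = 104
104 = (8,8)_12 → 8² + 8² = 128
128 = (10,8)_12 → 10² + 8² = 164  — 164 already appeared earlier.

164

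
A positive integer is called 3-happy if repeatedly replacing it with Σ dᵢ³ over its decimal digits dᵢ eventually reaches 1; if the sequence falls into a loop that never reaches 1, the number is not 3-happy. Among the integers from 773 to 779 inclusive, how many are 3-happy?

773: 773 → 713 → 371 → 371  — not 3-happy
774: 774 → 750 → 468 → 792 → 1080 → 513 → 153 → 153  — not 3-happy
775: 775 → 811 → 514 → 190 → 730 → 370 → 370  — not 3-happy
776: 776 → 902 → 737 → 713 → 371 → 371  — not 3-happy
777: 777 → 1029 → 738 → 882 → 1032 → 36 → 243 → 99 → 1458 → 702 → 351 → 153 → 153  — not 3-happy
778: 778 → 1198 → 1243 → 100 → 1  — 3-happy
779: 779 → 1415 → 191 → 731 → 371 → 371  — not 3-happy
3-happy: 778

1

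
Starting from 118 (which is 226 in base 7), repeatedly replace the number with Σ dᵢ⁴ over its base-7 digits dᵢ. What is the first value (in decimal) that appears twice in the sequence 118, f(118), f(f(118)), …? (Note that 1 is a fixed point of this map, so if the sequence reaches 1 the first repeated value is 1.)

118 = (2,2,6)_7 → 1328
1328 = (3,6,0,5)_7 → 2002
2002 = (5,5,6,0)_7 → 2546
2546 = (1,0,2,6,5)_7 → 1938
1938 = (5,4,3,6)_7 → 2258
2258 = (6,4,0,4)_7 → 1808
1808 = (5,1,6,2)_7 → 1938  — 1938 already appeared earlier.

1938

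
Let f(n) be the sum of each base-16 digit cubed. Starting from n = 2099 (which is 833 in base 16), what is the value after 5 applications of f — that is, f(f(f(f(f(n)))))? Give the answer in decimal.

3473

2099 = (8,3,3)_16 → 566
566 = (2,3,6)_16 → 251
251 = (15,11)_16 → 4706
4706 = (1,2,6,2)_16 → 233
233 = (14,9)_16 → 3473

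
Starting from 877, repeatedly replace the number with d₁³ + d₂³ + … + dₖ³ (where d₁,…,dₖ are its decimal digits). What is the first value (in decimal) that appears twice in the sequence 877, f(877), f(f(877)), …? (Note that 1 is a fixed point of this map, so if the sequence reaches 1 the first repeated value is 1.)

1

877 → 8³ + 7³ + 7³ = 512 + 343 + 343 = 1198
1198 → 1³ + 1³ + 9³ + 8³ = 1 + 1 + 729 + 512 = 1243
1243 → 1³ + 2³ + 4³ + 3³ = 1 + 8 + 64 + 27 = 100
100 → 1³ + 0³ + 0³ = 1 + 0 + 0 = 1  — reached the fixed point 1.
1 → 1, so 1 is the first repeated value.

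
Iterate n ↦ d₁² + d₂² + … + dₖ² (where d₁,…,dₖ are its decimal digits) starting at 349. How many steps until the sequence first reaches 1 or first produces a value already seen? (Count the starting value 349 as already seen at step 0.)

10

349 → 3² + 4² + 9² = 9 + 16 + 81 = 106
106 → 1² + 0² + 6² = 1 + 0 + 36 = 37
37 → 3² + 7² = 9 + 49 = 58
58 → 5² + 8² = 25 + 64 = 89
89 → 8² + 9² = 64 + 81 = 145
145 → 1² + 4² + 5² = 1 + 16 + 25 = 42
42 → 4² + 2² = 16 + 4 = 20
20 → 2² + 0² = 4 + 0 = 4
4 → 4² = 16
16 → 1² + 6² = 1 + 36 = 37  — 37 repeats.
That took 10 steps.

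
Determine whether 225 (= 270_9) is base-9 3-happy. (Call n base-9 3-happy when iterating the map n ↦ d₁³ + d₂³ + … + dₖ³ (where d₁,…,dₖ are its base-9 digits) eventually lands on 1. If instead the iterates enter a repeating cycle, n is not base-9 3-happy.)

not base-9 3-happy

225 = (2,7,0)_9 → 2³ + 7³ + 0³ = 351
351 = (4,3,0)_9 → 4³ + 3³ + 0³ = 91
91 = (1,1,1)_9 → 1³ + 1³ + 1³ = 3
3 = (3)_9 → 3³ = 27
27 = (3,0)_9 → 3³ + 0³ = 27  — 27 already seen; the sequence cycles without reaching 1.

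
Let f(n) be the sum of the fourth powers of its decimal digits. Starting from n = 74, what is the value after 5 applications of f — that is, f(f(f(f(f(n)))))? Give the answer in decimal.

4179

74 → 7⁴ + 4⁴ = 2401 + 256 = 2657
2657 → 2⁴ + 6⁴ + 5⁴ + 7⁴ = 16 + 1296 + 625 + 2401 = 4338
4338 → 4⁴ + 3⁴ + 3⁴ + 8⁴ = 256 + 81 + 81 + 4096 = 4514
4514 → 4⁴ + 5⁴ + 1⁴ + 4⁴ = 256 + 625 + 1 + 256 = 1138
1138 → 1⁴ + 1⁴ + 3⁴ + 8⁴ = 1 + 1 + 81 + 4096 = 4179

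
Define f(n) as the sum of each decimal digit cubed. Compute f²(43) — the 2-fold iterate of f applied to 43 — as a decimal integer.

730

43 → 4³ + 3³ = 64 + 27 = 91
91 → 9³ + 1³ = 729 + 1 = 730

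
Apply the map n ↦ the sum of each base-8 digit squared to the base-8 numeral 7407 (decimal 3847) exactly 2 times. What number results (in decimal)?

3847 = (7,4,0,7)_8 → 7² + 4² + 0² + 7² = 49 + 16 + 0 + 49 = 114
114 = (1,6,2)_8 → 1² + 6² + 2² = 1 + 36 + 4 = 41

41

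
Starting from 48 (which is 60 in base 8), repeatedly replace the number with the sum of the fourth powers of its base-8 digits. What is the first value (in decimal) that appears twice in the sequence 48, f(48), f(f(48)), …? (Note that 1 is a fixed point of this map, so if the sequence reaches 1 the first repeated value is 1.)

1

48 = (6,0)_8 → 6⁴ + 0⁴ = 1296
1296 = (2,4,2,0)_8 → 2⁴ + 4⁴ + 2⁴ + 0⁴ = 288
288 = (4,4,0)_8 → 4⁴ + 4⁴ + 0⁴ = 512
512 = (1,0,0,0)_8 → 1⁴ + 0⁴ + 0⁴ + 0⁴ = 1  — reached the fixed point 1.
1 → 1, so 1 is the first repeated value.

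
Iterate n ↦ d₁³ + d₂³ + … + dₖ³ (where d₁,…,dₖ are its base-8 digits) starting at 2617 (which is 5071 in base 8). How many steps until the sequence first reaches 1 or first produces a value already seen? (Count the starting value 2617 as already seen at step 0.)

6

2617 = (5,0,7,1)_8 → 5³ + 0³ + 7³ + 1³ = 125 + 0 + 343 + 1 = 469
469 = (7,2,5)_8 → 7³ + 2³ + 5³ = 343 + 8 + 125 = 476
476 = (7,3,4)_8 → 7³ + 3³ + 4³ = 343 + 27 + 64 = 434
434 = (6,6,2)_8 → 6³ + 6³ + 2³ = 216 + 216 + 8 = 440
440 = (6,7,0)_8 → 6³ + 7³ + 0³ = 216 + 343 + 0 = 559
559 = (1,0,5,7)_8 → 1³ + 0³ + 5³ + 7³ = 1 + 0 + 125 + 343 = 469  — 469 repeats.
That took 6 steps.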